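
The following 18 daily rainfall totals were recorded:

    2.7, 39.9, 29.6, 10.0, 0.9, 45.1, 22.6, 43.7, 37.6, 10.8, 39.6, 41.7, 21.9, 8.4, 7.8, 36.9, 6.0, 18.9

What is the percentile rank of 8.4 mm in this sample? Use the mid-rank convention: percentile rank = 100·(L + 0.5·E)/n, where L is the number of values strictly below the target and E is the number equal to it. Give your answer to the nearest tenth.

Sorted: 0.9, 2.7, 6.0, 7.8, 8.4, 10.0, 10.8, 18.9, 21.9, 22.6, 29.6, 36.9, 37.6, 39.6, 39.9, 41.7, 43.7, 45.1.
Count below 8.4: L = 4; count equal: E = 1; n = 18.
Percentile rank = 100·(4 + 0.5·1)/18 = 100·4.5/18 = 25.

25.0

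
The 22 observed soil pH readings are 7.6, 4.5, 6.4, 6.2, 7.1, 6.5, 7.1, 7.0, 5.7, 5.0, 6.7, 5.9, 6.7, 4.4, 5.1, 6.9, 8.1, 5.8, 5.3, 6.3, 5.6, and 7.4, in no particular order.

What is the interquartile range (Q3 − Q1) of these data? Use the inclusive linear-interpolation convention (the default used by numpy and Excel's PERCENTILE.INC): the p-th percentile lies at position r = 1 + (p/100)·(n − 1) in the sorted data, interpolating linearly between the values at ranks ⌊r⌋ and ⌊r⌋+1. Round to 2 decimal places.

Sorted: 4.4, 4.5, 5.0, 5.1, 5.3, 5.6, 5.7, 5.8, 5.9, 6.2, 6.3, 6.4, 6.5, 6.7, 6.7, 6.9, 7.0, 7.1, 7.1, 7.4, 7.6, 8.1.
n = 22.
P25: r = 6.25; ranks 6–7 are 5.6, 5.7; interpolating gives 5.625.
P75: r = 16.75; ranks 16–17 are 6.9, 7.0; interpolating gives 6.975.
Difference: 6.975 − 5.625 = 1.35.

1.35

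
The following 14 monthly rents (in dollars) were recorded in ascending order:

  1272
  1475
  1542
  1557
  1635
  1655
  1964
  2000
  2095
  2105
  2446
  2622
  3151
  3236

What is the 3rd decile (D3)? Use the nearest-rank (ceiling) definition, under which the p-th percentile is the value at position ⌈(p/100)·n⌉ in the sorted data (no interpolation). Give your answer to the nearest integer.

1635

n = 14.
Position = ⌈30/100 · 14⌉ = ⌈4.2⌉ = 5.
The value at rank 5 is 1635.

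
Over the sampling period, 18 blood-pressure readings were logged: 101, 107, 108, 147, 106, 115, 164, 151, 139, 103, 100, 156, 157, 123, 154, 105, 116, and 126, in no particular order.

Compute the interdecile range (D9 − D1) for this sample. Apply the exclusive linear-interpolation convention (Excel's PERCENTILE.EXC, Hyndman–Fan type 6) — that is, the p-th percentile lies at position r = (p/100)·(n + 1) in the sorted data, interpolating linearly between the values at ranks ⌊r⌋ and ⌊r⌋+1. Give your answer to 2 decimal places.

56.80

Sorted: 100, 101, 103, 105, 106, 107, 108, 115, 116, 123, 126, 139, 147, 151, 154, 156, 157, 164.
n = 18.
P10: r = 1.9; ranks 1–2 are 100, 101; interpolating gives 100.9.
P90: r = 17.1; ranks 17–18 are 157, 164; interpolating gives 157.7.
Difference: 157.7 − 100.9 = 56.8.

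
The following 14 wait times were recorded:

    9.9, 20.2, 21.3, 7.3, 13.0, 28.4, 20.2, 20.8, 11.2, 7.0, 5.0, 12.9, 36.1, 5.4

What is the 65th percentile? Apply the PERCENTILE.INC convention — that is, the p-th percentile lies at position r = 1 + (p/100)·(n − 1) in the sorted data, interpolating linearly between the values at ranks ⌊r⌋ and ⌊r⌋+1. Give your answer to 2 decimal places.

20.20

Sorted: 5.0, 5.4, 7.0, 7.3, 9.9, 11.2, 12.9, 13.0, 20.2, 20.2, 20.8, 21.3, 28.4, 36.1.
n = 14.
r = 1 + (65/100)·(14 − 1) = 1 + 8.45 = 9.45.
Rank 9 is 20.2 and rank 10 is 20.2.
Interpolate: 20.2 + 0.45·(20.2 − 20.2) = 20.2 + 0.45·0 = 20.2.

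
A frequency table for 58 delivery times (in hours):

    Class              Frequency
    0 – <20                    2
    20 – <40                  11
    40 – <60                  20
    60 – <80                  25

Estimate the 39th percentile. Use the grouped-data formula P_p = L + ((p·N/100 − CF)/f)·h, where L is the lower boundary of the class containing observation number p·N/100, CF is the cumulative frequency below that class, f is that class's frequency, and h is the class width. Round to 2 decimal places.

N = 58; target position k = 39/100 · 58 = 22.62.
Cumulative frequencies: 2, 13, 33, 58.
Observation 22.62 falls in the class 40 – <60.
L = 40, CF = 13, f = 20, h = 20.
P39 = 40 + ((22.62 − 13)/20)·20 = 40 + 9.62 = 49.62.

49.62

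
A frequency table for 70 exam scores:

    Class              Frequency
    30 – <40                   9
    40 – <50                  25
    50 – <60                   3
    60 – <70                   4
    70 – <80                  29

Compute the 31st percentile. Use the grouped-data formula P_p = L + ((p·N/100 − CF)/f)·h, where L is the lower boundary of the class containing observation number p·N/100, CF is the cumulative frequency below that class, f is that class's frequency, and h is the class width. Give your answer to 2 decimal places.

45.08

N = 70; target position k = 31/100 · 70 = 21.7.
Cumulative frequencies: 9, 34, 37, 41, 70.
Observation 21.7 falls in the class 40 – <50.
L = 40, CF = 9, f = 25, h = 10.
P31 = 40 + ((21.7 − 9)/25)·10 = 40 + 5.08 = 45.08.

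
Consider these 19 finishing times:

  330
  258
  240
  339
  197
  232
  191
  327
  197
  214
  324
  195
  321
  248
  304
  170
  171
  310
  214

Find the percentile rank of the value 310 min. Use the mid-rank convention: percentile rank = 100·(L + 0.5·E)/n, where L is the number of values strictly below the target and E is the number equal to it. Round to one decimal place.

Sorted: 170, 171, 191, 195, 197, 197, 214, 214, 232, 240, 248, 258, 304, 310, 321, 324, 327, 330, 339.
Count below 310: L = 13; count equal: E = 1; n = 19.
Percentile rank = 100·(13 + 0.5·1)/19 = 100·13.5/19 = 71.05.

71.1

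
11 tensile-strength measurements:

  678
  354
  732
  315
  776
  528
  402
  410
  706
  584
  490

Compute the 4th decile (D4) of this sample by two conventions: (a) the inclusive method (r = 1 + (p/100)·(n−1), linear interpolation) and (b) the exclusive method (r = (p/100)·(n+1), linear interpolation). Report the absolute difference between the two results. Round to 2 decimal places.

16.00

Sorted: 315, 354, 402, 410, 490, 528, 584, 678, 706, 732, 776.
n = 11.
(a) r = 5 → value at rank 5 = 490.
(b) r = 4.8; between ranks 4 (410) and 5 (490): 474.
|490 − 474| = 16.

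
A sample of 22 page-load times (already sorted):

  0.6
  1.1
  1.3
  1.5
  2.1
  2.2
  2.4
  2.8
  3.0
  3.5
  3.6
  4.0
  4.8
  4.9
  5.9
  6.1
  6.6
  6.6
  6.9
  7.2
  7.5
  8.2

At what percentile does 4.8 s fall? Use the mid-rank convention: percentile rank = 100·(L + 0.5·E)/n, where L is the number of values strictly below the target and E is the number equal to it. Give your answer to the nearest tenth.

56.8

Count below 4.8: L = 12; count equal: E = 1; n = 22.
Percentile rank = 100·(12 + 0.5·1)/22 = 100·12.5/22 = 56.82.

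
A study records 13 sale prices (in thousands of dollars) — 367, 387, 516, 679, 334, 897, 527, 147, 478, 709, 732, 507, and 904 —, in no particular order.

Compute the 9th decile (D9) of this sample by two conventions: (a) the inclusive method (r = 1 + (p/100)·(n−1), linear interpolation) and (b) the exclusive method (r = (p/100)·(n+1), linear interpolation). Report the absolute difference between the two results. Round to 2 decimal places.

37.20

Sorted: 147, 334, 367, 387, 478, 507, 516, 527, 679, 709, 732, 897, 904.
n = 13.
(a) r = 11.8; between ranks 11 (732) and 12 (897): 864.
(b) r = 12.6; between ranks 12 (897) and 13 (904): 901.2.
|864 − 901.2| = 37.2.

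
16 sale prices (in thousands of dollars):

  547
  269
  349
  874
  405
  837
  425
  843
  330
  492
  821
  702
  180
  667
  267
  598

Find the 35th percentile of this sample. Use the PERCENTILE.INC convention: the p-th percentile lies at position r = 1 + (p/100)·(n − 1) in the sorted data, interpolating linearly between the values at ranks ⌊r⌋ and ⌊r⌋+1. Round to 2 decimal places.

410.00

Sorted: 180, 267, 269, 330, 349, 405, 425, 492, 547, 598, 667, 702, 821, 837, 843, 874.
n = 16.
r = 1 + (35/100)·(16 − 1) = 1 + 5.25 = 6.25.
Rank 6 is 405 and rank 7 is 425.
Interpolate: 405 + 0.25·(425 − 405) = 405 + 0.25·20 = 410.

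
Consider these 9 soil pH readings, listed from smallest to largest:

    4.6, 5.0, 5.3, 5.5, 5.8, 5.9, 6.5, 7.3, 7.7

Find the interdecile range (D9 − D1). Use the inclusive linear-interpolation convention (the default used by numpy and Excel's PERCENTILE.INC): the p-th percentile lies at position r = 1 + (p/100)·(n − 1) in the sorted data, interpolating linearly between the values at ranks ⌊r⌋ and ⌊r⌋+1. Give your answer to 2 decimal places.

2.46

n = 9.
P10: r = 1.8; ranks 1–2 are 4.6, 5.0; interpolating gives 4.92.
P90: r = 8.2; ranks 8–9 are 7.3, 7.7; interpolating gives 7.38.
Difference: 7.38 − 4.92 = 2.46.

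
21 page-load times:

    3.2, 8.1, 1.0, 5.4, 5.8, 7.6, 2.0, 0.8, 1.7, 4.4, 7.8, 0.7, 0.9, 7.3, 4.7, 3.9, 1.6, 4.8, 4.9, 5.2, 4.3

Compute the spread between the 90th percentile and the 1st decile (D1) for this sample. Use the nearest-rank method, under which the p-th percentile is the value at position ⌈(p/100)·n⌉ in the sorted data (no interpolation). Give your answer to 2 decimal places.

Sorted: 0.7, 0.8, 0.9, 1.0, 1.6, 1.7, 2.0, 3.2, 3.9, 4.3, 4.4, 4.7, 4.8, 4.9, 5.2, 5.4, 5.8, 7.3, 7.6, 7.8, 8.1.
n = 21.
P10: rank ⌈10/100·21⌉ = 3 → 0.9.
P90: rank ⌈90/100·21⌉ = 19 → 7.6.
Difference: 7.6 − 0.9 = 6.7.

6.70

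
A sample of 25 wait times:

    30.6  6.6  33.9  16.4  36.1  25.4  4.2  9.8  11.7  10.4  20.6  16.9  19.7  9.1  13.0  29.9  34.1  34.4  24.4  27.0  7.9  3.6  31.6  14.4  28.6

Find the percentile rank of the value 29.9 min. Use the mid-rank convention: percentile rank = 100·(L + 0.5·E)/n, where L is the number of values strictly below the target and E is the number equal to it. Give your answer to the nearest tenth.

74.0

Sorted: 3.6, 4.2, 6.6, 7.9, 9.1, 9.8, 10.4, 11.7, 13.0, 14.4, 16.4, 16.9, 19.7, 20.6, 24.4, 25.4, 27.0, 28.6, 29.9, 30.6, 31.6, 33.9, 34.1, 34.4, 36.1.
Count below 29.9: L = 18; count equal: E = 1; n = 25.
Percentile rank = 100·(18 + 0.5·1)/25 = 100·18.5/25 = 74.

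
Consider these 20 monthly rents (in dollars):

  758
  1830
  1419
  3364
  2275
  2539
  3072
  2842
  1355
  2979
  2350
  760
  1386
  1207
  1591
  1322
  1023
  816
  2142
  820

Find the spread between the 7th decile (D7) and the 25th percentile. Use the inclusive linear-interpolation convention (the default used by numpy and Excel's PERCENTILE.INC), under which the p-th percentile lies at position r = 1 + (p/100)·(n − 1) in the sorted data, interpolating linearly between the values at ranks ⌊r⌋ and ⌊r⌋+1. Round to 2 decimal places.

1136.50

Sorted: 758, 760, 816, 820, 1023, 1207, 1322, 1355, 1386, 1419, 1591, 1830, 2142, 2275, 2350, 2539, 2842, 2979, 3072, 3364.
n = 20.
P25: r = 5.75; ranks 5–6 are 1023, 1207; interpolating gives 1161.
P70: r = 14.3; ranks 14–15 are 2275, 2350; interpolating gives 2297.5.
Difference: 2297.5 − 1161 = 1136.5.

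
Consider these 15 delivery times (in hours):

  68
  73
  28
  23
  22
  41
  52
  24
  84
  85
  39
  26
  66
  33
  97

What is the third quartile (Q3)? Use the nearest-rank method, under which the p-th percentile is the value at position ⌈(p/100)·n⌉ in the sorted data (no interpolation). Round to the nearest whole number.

73

Sorted: 22, 23, 24, 26, 28, 33, 39, 41, 52, 66, 68, 73, 84, 85, 97.
n = 15.
Position = ⌈75/100 · 15⌉ = ⌈11.25⌉ = 12.
The value at rank 12 is 73.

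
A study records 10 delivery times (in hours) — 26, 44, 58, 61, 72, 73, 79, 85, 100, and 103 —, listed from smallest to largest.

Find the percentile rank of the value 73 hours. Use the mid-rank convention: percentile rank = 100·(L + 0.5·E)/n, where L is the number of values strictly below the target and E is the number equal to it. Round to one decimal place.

55.0

Count below 73: L = 5; count equal: E = 1; n = 10.
Percentile rank = 100·(5 + 0.5·1)/10 = 100·5.5/10 = 55.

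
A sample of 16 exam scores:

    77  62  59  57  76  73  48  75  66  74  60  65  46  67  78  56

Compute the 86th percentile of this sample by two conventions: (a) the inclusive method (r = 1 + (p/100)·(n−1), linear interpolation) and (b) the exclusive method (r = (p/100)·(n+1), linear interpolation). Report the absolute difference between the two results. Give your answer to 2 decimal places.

0.72

Sorted: 46, 48, 56, 57, 59, 60, 62, 65, 66, 67, 73, 74, 75, 76, 77, 78.
n = 16.
(a) r = 13.9; between ranks 13 (75) and 14 (76): 75.9.
(b) r = 14.62; between ranks 14 (76) and 15 (77): 76.62.
|75.9 − 76.62| = 0.72.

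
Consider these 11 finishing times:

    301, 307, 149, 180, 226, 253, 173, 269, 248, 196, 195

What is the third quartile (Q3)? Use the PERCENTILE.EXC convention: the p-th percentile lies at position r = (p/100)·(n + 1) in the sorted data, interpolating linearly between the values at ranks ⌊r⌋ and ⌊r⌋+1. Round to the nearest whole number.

269

Sorted: 149, 173, 180, 195, 196, 226, 248, 253, 269, 301, 307.
n = 11.
r = (75/100)·(11 + 1) = 9.
r is an integer, so P75 is the value at rank 9: 269.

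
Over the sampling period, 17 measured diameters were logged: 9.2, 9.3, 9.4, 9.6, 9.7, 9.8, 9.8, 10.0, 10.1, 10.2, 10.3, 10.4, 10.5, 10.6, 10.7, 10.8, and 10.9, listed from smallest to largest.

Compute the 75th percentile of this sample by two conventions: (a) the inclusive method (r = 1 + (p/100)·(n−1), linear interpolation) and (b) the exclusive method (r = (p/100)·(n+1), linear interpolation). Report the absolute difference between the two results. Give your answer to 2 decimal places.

n = 17.
(a) r = 13 → value at rank 13 = 10.5.
(b) r = 13.5; between ranks 13 (10.5) and 14 (10.6): 10.55.
|10.5 − 10.55| = 0.05.

0.05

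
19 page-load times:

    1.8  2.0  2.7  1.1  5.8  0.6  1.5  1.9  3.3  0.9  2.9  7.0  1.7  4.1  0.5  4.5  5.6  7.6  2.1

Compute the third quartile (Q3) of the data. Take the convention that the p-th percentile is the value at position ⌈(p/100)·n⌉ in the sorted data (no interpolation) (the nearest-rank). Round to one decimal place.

Sorted: 0.5, 0.6, 0.9, 1.1, 1.5, 1.7, 1.8, 1.9, 2.0, 2.1, 2.7, 2.9, 3.3, 4.1, 4.5, 5.6, 5.8, 7.0, 7.6.
n = 19.
Position = ⌈75/100 · 19⌉ = ⌈14.25⌉ = 15.
The value at rank 15 is 4.5.

4.5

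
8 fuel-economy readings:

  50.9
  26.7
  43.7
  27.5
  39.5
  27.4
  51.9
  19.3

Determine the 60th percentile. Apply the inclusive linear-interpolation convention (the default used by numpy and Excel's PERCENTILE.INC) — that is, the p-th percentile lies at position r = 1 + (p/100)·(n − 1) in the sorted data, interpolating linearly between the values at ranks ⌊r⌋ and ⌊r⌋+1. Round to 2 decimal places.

Sorted: 19.3, 26.7, 27.4, 27.5, 39.5, 43.7, 50.9, 51.9.
n = 8.
r = 1 + (60/100)·(8 − 1) = 1 + 4.2 = 5.2.
Rank 5 is 39.5 and rank 6 is 43.7.
Interpolate: 39.5 + 0.2·(43.7 − 39.5) = 39.5 + 0.2·4.2 = 40.34.

40.34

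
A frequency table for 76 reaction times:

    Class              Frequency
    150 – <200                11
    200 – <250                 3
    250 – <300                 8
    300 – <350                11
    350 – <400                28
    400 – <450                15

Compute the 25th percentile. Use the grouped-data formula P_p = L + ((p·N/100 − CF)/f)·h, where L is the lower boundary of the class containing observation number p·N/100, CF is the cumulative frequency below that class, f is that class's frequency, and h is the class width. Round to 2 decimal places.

281.25

N = 76; target position k = 25/100 · 76 = 19.
Cumulative frequencies: 11, 14, 22, 33, 61, 76.
Observation 19 falls in the class 250 – <300.
L = 250, CF = 14, f = 8, h = 50.
P25 = 250 + ((19 − 14)/8)·50 = 250 + 31.25 = 281.25.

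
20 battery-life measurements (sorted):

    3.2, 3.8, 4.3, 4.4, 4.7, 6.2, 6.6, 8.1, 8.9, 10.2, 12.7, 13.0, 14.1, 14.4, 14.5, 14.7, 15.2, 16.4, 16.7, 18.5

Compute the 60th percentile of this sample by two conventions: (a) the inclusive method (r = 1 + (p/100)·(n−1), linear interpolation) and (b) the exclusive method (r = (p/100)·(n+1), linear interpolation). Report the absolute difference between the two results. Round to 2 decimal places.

0.22

n = 20.
(a) r = 12.4; between ranks 12 (13.0) and 13 (14.1): 13.44.
(b) r = 12.6; between ranks 12 (13.0) and 13 (14.1): 13.66.
|13.44 − 13.66| = 0.22.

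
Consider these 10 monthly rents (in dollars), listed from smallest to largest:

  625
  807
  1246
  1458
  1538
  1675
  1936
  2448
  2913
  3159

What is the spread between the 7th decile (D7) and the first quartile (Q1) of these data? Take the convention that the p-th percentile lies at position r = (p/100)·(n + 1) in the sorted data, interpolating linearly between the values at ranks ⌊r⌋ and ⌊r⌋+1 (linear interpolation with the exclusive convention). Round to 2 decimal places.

1158.15

n = 10.
P25: r = 2.75; ranks 2–3 are 807, 1246; interpolating gives 1136.25.
P70: r = 7.7; ranks 7–8 are 1936, 2448; interpolating gives 2294.4.
Difference: 2294.4 − 1136.25 = 1158.15.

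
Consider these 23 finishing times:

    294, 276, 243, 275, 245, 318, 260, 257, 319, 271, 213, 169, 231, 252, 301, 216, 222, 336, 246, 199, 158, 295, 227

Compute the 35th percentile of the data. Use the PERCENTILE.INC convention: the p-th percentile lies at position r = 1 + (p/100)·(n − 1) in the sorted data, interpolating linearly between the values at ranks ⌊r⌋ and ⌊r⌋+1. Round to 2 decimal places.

239.40

Sorted: 158, 169, 199, 213, 216, 222, 227, 231, 243, 245, 246, 252, 257, 260, 271, 275, 276, 294, 295, 301, 318, 319, 336.
n = 23.
r = 1 + (35/100)·(23 − 1) = 1 + 7.7 = 8.7.
Rank 8 is 231 and rank 9 is 243.
Interpolate: 231 + 0.7·(243 − 231) = 231 + 0.7·12 = 239.4.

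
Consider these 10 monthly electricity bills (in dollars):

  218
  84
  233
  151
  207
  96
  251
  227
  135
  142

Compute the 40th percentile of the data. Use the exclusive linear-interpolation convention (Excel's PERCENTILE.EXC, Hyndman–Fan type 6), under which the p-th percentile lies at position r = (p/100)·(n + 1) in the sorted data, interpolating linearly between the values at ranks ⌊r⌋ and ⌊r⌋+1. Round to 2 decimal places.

Sorted: 84, 96, 135, 142, 151, 207, 218, 227, 233, 251.
n = 10.
r = (40/100)·(10 + 1) = 4.4.
Rank 4 is 142 and rank 5 is 151.
Interpolate: 142 + 0.4·(151 − 142) = 142 + 0.4·9 = 145.6.

145.60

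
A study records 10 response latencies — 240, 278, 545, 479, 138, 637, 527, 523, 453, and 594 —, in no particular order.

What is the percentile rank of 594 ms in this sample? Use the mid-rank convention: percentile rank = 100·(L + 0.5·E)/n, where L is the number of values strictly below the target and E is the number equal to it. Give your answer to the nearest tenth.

85.0

Sorted: 138, 240, 278, 453, 479, 523, 527, 545, 594, 637.
Count below 594: L = 8; count equal: E = 1; n = 10.
Percentile rank = 100·(8 + 0.5·1)/10 = 100·8.5/10 = 85.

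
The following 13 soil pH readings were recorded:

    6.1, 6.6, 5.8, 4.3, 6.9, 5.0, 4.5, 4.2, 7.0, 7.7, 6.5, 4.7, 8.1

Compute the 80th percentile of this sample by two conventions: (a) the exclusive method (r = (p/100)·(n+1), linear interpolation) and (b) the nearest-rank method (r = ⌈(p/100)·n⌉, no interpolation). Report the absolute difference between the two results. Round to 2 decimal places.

0.14

Sorted: 4.2, 4.3, 4.5, 4.7, 5.0, 5.8, 6.1, 6.5, 6.6, 6.9, 7.0, 7.7, 8.1.
n = 13.
(a) r = 11.2; between ranks 11 (7.0) and 12 (7.7): 7.14.
(b) the nearest-rank method: rank 11 → 7.
|7.14 − 7| = 0.14.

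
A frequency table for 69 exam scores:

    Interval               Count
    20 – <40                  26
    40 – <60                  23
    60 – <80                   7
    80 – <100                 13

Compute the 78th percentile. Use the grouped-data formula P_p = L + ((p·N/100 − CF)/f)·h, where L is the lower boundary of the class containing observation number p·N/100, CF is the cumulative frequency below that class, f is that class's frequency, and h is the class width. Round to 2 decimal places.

N = 69; target position k = 78/100 · 69 = 53.82.
Cumulative frequencies: 26, 49, 56, 69.
Observation 53.82 falls in the class 60 – <80.
L = 60, CF = 49, f = 7, h = 20.
P78 = 60 + ((53.82 − 49)/7)·20 = 60 + 13.7714 = 73.7714.

73.77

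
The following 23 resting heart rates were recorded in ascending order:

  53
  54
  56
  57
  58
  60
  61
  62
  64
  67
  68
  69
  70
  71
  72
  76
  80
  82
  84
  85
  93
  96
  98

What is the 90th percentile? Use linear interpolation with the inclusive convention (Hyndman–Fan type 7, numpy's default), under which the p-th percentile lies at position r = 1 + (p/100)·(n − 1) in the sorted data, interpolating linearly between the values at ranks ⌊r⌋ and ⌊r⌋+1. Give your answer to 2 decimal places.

91.40

n = 23.
r = 1 + (90/100)·(23 − 1) = 1 + 19.8 = 20.8.
Rank 20 is 85 and rank 21 is 93.
Interpolate: 85 + 0.8·(93 − 85) = 85 + 0.8·8 = 91.4.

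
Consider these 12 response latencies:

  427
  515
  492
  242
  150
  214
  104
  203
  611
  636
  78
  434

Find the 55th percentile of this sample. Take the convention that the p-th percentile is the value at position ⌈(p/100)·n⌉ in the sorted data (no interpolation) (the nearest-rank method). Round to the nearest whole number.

427

Sorted: 78, 104, 150, 203, 214, 242, 427, 434, 492, 515, 611, 636.
n = 12.
Position = ⌈55/100 · 12⌉ = ⌈6.6⌉ = 7.
The value at rank 7 is 427.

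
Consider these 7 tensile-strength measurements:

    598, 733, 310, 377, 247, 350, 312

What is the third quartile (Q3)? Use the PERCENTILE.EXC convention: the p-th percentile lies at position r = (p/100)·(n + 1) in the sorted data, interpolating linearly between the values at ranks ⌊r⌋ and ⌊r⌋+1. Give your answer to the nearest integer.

Sorted: 247, 310, 312, 350, 377, 598, 733.
n = 7.
r = (75/100)·(7 + 1) = 6.
r is an integer, so P75 is the value at rank 6: 598.

598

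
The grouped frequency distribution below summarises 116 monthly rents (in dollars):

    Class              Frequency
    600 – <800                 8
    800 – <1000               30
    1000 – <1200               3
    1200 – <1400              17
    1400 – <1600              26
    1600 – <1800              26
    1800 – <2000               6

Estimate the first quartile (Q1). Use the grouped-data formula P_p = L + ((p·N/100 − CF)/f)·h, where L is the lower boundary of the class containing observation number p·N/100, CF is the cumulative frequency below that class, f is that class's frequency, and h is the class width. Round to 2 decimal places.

940.00

N = 116; target position k = 25/100 · 116 = 29.
Cumulative frequencies: 8, 38, 41, 58, 84, 110, 116.
Observation 29 falls in the class 800 – <1000.
L = 800, CF = 8, f = 30, h = 200.
P25 = 800 + ((29 − 8)/30)·200 = 800 + 140 = 940.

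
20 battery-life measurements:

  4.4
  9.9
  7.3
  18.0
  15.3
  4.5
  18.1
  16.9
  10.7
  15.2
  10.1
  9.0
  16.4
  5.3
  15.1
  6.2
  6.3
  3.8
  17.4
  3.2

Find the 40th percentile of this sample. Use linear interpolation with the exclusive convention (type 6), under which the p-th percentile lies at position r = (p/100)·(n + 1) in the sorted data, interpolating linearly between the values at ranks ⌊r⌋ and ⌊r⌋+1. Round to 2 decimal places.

7.98

Sorted: 3.2, 3.8, 4.4, 4.5, 5.3, 6.2, 6.3, 7.3, 9.0, 9.9, 10.1, 10.7, 15.1, 15.2, 15.3, 16.4, 16.9, 17.4, 18.0, 18.1.
n = 20.
r = (40/100)·(20 + 1) = 8.4.
Rank 8 is 7.3 and rank 9 is 9.0.
Interpolate: 7.3 + 0.4·(9.0 − 7.3) = 7.3 + 0.4·1.7 = 7.98.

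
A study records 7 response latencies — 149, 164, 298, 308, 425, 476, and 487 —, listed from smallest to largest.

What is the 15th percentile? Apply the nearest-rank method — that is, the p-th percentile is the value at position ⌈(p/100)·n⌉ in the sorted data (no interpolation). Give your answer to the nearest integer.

n = 7.
Position = ⌈15/100 · 7⌉ = ⌈1.05⌉ = 2.
The value at rank 2 is 164.

164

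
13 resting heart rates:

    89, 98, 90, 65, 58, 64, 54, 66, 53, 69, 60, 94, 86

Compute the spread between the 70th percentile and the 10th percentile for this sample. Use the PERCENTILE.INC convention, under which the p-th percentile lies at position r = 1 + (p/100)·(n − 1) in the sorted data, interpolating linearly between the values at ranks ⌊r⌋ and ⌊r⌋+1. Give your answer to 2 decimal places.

32.40

Sorted: 53, 54, 58, 60, 64, 65, 66, 69, 86, 89, 90, 94, 98.
n = 13.
P10: r = 2.2; ranks 2–3 are 54, 58; interpolating gives 54.8.
P70: r = 9.4; ranks 9–10 are 86, 89; interpolating gives 87.2.
Difference: 87.2 − 54.8 = 32.4.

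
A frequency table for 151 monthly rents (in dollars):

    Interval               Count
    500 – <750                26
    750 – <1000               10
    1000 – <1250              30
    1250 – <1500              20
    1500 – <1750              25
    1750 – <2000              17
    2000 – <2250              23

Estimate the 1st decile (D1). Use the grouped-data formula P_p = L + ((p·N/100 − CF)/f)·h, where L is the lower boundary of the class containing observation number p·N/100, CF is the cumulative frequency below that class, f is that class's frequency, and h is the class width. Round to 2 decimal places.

645.19

N = 151; target position k = 10/100 · 151 = 15.1.
Cumulative frequencies: 26, 36, 66, 86, 111, 128, 151.
Observation 15.1 falls in the class 500 – <750.
L = 500, CF = 0, f = 26, h = 250.
P10 = 500 + ((15.1 − 0)/26)·250 = 500 + 145.192 = 645.192.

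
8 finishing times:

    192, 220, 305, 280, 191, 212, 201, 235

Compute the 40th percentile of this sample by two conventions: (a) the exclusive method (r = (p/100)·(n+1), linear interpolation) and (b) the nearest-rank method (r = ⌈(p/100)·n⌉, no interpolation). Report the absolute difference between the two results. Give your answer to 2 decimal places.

Sorted: 191, 192, 201, 212, 220, 235, 280, 305.
n = 8.
(a) r = 3.6; between ranks 3 (201) and 4 (212): 207.6.
(b) the nearest-rank method: rank 4 → 212.
|207.6 − 212| = 4.4.

4.40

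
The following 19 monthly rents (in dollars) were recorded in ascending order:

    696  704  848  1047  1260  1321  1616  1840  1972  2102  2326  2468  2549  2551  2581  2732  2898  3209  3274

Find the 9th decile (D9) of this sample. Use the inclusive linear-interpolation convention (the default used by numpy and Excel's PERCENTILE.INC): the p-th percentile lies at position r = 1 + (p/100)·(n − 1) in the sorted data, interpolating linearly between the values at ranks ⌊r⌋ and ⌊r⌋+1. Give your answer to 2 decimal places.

n = 19.
r = 1 + (90/100)·(19 − 1) = 1 + 16.2 = 17.2.
Rank 17 is 2898 and rank 18 is 3209.
Interpolate: 2898 + 0.2·(3209 − 2898) = 2898 + 0.2·311 = 2960.2.

2960.20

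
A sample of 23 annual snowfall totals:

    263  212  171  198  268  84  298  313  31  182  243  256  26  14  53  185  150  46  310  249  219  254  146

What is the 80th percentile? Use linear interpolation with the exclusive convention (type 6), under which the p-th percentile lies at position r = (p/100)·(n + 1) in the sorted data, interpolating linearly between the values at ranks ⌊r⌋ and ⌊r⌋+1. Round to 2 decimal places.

Sorted: 14, 26, 31, 46, 53, 84, 146, 150, 171, 182, 185, 198, 212, 219, 243, 249, 254, 256, 263, 268, 298, 310, 313.
n = 23.
r = (80/100)·(23 + 1) = 19.2.
Rank 19 is 263 and rank 20 is 268.
Interpolate: 263 + 0.2·(268 − 263) = 263 + 0.2·5 = 264.

264.00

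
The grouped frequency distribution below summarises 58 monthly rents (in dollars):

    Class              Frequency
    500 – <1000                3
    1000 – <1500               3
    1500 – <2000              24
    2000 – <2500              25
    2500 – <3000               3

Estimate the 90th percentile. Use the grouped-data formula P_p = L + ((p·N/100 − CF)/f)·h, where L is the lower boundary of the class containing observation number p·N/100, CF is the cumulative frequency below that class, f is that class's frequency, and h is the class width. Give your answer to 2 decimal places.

2444.00

N = 58; target position k = 90/100 · 58 = 52.2.
Cumulative frequencies: 3, 6, 30, 55, 58.
Observation 52.2 falls in the class 2000 – <2500.
L = 2000, CF = 30, f = 25, h = 500.
P90 = 2000 + ((52.2 − 30)/25)·500 = 2000 + 444 = 2444.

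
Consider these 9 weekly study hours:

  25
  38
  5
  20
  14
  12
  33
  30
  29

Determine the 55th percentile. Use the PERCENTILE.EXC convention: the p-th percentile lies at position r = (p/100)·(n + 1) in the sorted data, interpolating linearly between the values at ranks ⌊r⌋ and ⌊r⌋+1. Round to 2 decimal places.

Sorted: 5, 12, 14, 20, 25, 29, 30, 33, 38.
n = 9.
r = (55/100)·(9 + 1) = 5.5.
Rank 5 is 25 and rank 6 is 29.
Interpolate: 25 + 0.5·(29 − 25) = 25 + 0.5·4 = 27.

27.00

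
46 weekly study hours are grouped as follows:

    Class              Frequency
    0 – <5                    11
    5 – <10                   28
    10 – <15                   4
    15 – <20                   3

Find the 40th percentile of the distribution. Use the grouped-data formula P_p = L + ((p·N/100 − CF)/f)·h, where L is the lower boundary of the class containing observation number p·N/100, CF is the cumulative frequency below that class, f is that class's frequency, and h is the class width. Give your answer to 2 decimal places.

N = 46; target position k = 40/100 · 46 = 18.4.
Cumulative frequencies: 11, 39, 43, 46.
Observation 18.4 falls in the class 5 – <10.
L = 5, CF = 11, f = 28, h = 5.
P40 = 5 + ((18.4 − 11)/28)·5 = 5 + 1.32143 = 6.32143.

6.32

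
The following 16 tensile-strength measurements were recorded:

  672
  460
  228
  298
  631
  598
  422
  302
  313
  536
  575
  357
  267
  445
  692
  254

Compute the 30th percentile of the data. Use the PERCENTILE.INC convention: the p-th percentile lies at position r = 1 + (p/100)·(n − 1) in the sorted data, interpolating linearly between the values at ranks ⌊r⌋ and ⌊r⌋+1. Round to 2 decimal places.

307.50

Sorted: 228, 254, 267, 298, 302, 313, 357, 422, 445, 460, 536, 575, 598, 631, 672, 692.
n = 16.
r = 1 + (30/100)·(16 − 1) = 1 + 4.5 = 5.5.
Rank 5 is 302 and rank 6 is 313.
Interpolate: 302 + 0.5·(313 − 302) = 302 + 0.5·11 = 307.5.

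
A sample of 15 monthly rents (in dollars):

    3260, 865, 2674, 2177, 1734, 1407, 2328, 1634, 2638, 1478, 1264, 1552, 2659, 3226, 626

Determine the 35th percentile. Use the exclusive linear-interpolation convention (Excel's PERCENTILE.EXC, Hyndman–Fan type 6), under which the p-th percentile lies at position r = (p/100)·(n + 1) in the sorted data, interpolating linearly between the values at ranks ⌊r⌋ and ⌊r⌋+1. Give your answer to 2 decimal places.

Sorted: 626, 865, 1264, 1407, 1478, 1552, 1634, 1734, 2177, 2328, 2638, 2659, 2674, 3226, 3260.
n = 15.
r = (35/100)·(15 + 1) = 5.6.
Rank 5 is 1478 and rank 6 is 1552.
Interpolate: 1478 + 0.6·(1552 − 1478) = 1478 + 0.6·74 = 1522.4.

1522.40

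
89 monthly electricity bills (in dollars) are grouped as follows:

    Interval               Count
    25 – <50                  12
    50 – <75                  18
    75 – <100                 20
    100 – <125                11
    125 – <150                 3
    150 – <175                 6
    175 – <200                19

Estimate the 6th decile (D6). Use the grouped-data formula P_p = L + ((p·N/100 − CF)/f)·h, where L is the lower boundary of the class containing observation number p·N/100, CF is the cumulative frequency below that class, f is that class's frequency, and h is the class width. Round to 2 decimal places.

N = 89; target position k = 60/100 · 89 = 53.4.
Cumulative frequencies: 12, 30, 50, 61, 64, 70, 89.
Observation 53.4 falls in the class 100 – <125.
L = 100, CF = 50, f = 11, h = 25.
P60 = 100 + ((53.4 − 50)/11)·25 = 100 + 7.72727 = 107.727.

107.73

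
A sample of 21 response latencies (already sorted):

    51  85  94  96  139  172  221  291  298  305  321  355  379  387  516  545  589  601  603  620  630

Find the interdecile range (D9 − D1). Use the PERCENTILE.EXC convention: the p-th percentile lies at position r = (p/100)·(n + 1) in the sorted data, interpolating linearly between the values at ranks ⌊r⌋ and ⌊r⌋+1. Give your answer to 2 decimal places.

n = 21.
P10: r = 2.2; ranks 2–3 are 85, 94; interpolating gives 86.8.
P90: r = 19.8; ranks 19–20 are 603, 620; interpolating gives 616.6.
Difference: 616.6 − 86.8 = 529.8.

529.80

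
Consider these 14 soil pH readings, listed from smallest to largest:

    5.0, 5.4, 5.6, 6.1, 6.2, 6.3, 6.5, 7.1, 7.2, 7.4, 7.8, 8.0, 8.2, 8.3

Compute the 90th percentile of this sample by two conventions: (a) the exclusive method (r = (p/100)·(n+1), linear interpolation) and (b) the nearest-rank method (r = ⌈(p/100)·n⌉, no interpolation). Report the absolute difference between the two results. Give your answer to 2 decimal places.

n = 14.
(a) r = 13.5; between ranks 13 (8.2) and 14 (8.3): 8.25.
(b) the nearest-rank method: rank 13 → 8.2.
|8.25 − 8.2| = 0.05.

0.05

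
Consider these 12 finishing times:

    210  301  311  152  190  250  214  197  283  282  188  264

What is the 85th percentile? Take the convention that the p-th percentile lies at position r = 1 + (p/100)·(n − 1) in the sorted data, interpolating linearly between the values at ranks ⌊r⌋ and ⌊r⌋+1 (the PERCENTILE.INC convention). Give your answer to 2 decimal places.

Sorted: 152, 188, 190, 197, 210, 214, 250, 264, 282, 283, 301, 311.
n = 12.
r = 1 + (85/100)·(12 − 1) = 1 + 9.35 = 10.35.
Rank 10 is 283 and rank 11 is 301.
Interpolate: 283 + 0.35·(301 − 283) = 283 + 0.35·18 = 289.3.

289.30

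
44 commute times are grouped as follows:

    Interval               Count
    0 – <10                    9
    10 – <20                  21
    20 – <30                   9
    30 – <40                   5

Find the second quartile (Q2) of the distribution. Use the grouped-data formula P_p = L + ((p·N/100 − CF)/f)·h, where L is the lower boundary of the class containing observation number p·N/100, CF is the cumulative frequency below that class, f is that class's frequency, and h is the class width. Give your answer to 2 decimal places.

N = 44; target position k = 50/100 · 44 = 22.
Cumulative frequencies: 9, 30, 39, 44.
Observation 22 falls in the class 10 – <20.
L = 10, CF = 9, f = 21, h = 10.
P50 = 10 + ((22 − 9)/21)·10 = 10 + 6.19048 = 16.1905.

16.19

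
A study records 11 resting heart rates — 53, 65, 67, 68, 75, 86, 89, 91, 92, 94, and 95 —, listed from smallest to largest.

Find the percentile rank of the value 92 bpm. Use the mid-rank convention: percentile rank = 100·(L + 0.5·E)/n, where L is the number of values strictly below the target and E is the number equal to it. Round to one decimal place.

77.3

Count below 92: L = 8; count equal: E = 1; n = 11.
Percentile rank = 100·(8 + 0.5·1)/11 = 100·8.5/11 = 77.27.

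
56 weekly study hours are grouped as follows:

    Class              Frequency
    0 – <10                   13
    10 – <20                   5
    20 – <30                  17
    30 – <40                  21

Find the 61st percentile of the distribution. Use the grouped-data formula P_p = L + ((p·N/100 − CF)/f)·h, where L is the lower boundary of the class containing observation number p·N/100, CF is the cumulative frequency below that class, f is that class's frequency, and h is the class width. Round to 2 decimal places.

N = 56; target position k = 61/100 · 56 = 34.16.
Cumulative frequencies: 13, 18, 35, 56.
Observation 34.16 falls in the class 20 – <30.
L = 20, CF = 18, f = 17, h = 10.
P61 = 20 + ((34.16 − 18)/17)·10 = 20 + 9.50588 = 29.5059.

29.51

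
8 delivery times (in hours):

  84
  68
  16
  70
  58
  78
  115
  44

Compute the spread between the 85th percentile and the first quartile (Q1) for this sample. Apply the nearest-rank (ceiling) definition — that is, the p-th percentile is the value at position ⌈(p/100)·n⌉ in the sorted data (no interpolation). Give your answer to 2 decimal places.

40.00

Sorted: 16, 44, 58, 68, 70, 78, 84, 115.
n = 8.
P25: rank ⌈25/100·8⌉ = 2 → 44.
P85: rank ⌈85/100·8⌉ = 7 → 84.
Difference: 84 − 44 = 40.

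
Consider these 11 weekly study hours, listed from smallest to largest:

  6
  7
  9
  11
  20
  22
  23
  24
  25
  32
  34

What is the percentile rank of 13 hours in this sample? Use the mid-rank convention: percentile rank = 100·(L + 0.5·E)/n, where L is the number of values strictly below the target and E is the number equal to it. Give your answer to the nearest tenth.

36.4

Count below 13: L = 4; count equal: E = 0; n = 11.
Percentile rank = 100·(4 + 0.5·0)/11 = 100·4/11 = 36.36.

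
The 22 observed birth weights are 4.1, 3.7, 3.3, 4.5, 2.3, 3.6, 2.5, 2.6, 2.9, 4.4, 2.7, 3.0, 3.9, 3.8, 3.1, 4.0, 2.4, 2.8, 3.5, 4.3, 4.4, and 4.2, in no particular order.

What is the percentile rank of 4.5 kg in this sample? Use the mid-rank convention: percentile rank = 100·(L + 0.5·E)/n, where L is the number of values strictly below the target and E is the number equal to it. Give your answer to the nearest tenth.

Sorted: 2.3, 2.4, 2.5, 2.6, 2.7, 2.8, 2.9, 3.0, 3.1, 3.3, 3.5, 3.6, 3.7, 3.8, 3.9, 4.0, 4.1, 4.2, 4.3, 4.4, 4.4, 4.5.
Count below 4.5: L = 21; count equal: E = 1; n = 22.
Percentile rank = 100·(21 + 0.5·1)/22 = 100·21.5/22 = 97.73.

97.7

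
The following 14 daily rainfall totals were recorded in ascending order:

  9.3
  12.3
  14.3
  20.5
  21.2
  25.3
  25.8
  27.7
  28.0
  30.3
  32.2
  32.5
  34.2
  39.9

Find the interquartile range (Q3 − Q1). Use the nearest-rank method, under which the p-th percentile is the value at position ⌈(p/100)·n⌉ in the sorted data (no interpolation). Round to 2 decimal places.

n = 14.
P25: rank ⌈25/100·14⌉ = 4 → 20.5.
P75: rank ⌈75/100·14⌉ = 11 → 32.2.
Difference: 32.2 − 20.5 = 11.7.

11.70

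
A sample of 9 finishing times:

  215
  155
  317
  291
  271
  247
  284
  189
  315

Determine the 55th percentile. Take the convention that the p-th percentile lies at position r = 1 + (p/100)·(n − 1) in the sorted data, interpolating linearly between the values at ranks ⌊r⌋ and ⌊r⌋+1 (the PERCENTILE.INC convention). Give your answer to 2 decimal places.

Sorted: 155, 189, 215, 247, 271, 284, 291, 315, 317.
n = 9.
r = 1 + (55/100)·(9 − 1) = 1 + 4.4 = 5.4.
Rank 5 is 271 and rank 6 is 284.
Interpolate: 271 + 0.4·(284 − 271) = 271 + 0.4·13 = 276.2.

276.20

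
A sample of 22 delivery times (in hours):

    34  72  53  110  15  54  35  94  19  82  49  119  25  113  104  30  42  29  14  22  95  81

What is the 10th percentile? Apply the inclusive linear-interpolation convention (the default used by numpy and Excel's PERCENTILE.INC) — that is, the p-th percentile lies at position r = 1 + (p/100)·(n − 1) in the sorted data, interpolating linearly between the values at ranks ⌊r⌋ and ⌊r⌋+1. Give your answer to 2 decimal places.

Sorted: 14, 15, 19, 22, 25, 29, 30, 34, 35, 42, 49, 53, 54, 72, 81, 82, 94, 95, 104, 110, 113, 119.
n = 22.
r = 1 + (10/100)·(22 − 1) = 1 + 2.1 = 3.1.
Rank 3 is 19 and rank 4 is 22.
Interpolate: 19 + 0.1·(22 − 19) = 19 + 0.1·3 = 19.3.

19.30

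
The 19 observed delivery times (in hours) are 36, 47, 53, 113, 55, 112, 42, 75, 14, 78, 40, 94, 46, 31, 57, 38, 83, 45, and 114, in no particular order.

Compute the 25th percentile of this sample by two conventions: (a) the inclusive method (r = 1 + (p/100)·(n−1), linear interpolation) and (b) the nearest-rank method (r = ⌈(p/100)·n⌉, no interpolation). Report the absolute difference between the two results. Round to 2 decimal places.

1.00

Sorted: 14, 31, 36, 38, 40, 42, 45, 46, 47, 53, 55, 57, 75, 78, 83, 94, 112, 113, 114.
n = 19.
(a) r = 5.5; between ranks 5 (40) and 6 (42): 41.
(b) the nearest-rank method: rank 5 → 40.
|41 − 40| = 1.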